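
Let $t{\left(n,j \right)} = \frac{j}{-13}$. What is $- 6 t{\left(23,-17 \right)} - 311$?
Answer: $- \frac{4145}{13} \approx -318.85$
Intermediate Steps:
$t{\left(n,j \right)} = - \frac{j}{13}$ ($t{\left(n,j \right)} = j \left(- \frac{1}{13}\right) = - \frac{j}{13}$)
$- 6 t{\left(23,-17 \right)} - 311 = - 6 \left(\left(- \frac{1}{13}\right) \left(-17\right)\right) - 311 = \left(-6\right) \frac{17}{13} - 311 = - \frac{102}{13} - 311 = - \frac{4145}{13}$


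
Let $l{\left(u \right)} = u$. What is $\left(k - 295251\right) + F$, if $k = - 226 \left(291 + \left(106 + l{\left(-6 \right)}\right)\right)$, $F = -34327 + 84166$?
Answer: $-333778$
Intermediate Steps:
$F = 49839$
$k = -88366$ ($k = - 226 \left(291 + \left(106 - 6\right)\right) = - 226 \left(291 + 100\right) = \left(-226\right) 391 = -88366$)
$\left(k - 295251\right) + F = \left(-88366 - 295251\right) + 49839 = -383617 + 49839 = -333778$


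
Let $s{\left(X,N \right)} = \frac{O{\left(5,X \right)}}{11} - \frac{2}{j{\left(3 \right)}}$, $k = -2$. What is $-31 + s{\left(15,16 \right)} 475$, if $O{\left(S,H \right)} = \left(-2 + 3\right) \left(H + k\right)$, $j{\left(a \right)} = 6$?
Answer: $\frac{12277}{33} \approx 372.03$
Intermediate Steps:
$O{\left(S,H \right)} = -2 + H$ ($O{\left(S,H \right)} = \left(-2 + 3\right) \left(H - 2\right) = 1 \left(-2 + H\right) = -2 + H$)
$s{\left(X,N \right)} = - \frac{17}{33} + \frac{X}{11}$ ($s{\left(X,N \right)} = \frac{-2 + X}{11} - \frac{2}{6} = \left(-2 + X\right) \frac{1}{11} - \frac{1}{3} = \left(- \frac{2}{11} + \frac{X}{11}\right) - \frac{1}{3} = - \frac{17}{33} + \frac{X}{11}$)
$-31 + s{\left(15,16 \right)} 475 = -31 + \left(- \frac{17}{33} + \frac{1}{11} \cdot 15\right) 475 = -31 + \left(- \frac{17}{33} + \frac{15}{11}\right) 475 = -31 + \frac{28}{33} \cdot 475 = -31 + \frac{13300}{33} = \frac{12277}{33}$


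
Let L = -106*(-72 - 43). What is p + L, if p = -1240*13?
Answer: -3930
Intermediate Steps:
p = -16120
L = 12190 (L = -106*(-115) = 12190)
p + L = -16120 + 12190 = -3930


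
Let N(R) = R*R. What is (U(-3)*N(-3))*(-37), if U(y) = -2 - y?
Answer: -333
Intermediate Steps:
N(R) = R²
(U(-3)*N(-3))*(-37) = ((-2 - 1*(-3))*(-3)²)*(-37) = ((-2 + 3)*9)*(-37) = (1*9)*(-37) = 9*(-37) = -333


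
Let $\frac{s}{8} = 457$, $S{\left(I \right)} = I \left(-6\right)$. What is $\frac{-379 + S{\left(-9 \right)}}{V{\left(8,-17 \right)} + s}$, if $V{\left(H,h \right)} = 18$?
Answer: $- \frac{325}{3674} \approx -0.088459$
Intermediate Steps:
$S{\left(I \right)} = - 6 I$
$s = 3656$ ($s = 8 \cdot 457 = 3656$)
$\frac{-379 + S{\left(-9 \right)}}{V{\left(8,-17 \right)} + s} = \frac{-379 - -54}{18 + 3656} = \frac{-379 + 54}{3674} = \left(-325\right) \frac{1}{3674} = - \frac{325}{3674}$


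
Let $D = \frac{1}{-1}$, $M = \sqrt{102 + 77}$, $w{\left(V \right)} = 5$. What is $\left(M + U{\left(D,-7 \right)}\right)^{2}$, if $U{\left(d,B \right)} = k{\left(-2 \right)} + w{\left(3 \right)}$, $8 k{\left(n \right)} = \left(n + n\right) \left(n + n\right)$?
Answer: $\left(7 + \sqrt{179}\right)^{2} \approx 415.31$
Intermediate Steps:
$k{\left(n \right)} = \frac{n^{2}}{2}$ ($k{\left(n \right)} = \frac{\left(n + n\right) \left(n + n\right)}{8} = \frac{2 n 2 n}{8} = \frac{4 n^{2}}{8} = \frac{n^{2}}{2}$)
$M = \sqrt{179} \approx 13.379$
$D = -1$
$U{\left(d,B \right)} = 7$ ($U{\left(d,B \right)} = \frac{\left(-2\right)^{2}}{2} + 5 = \frac{1}{2} \cdot 4 + 5 = 2 + 5 = 7$)
$\left(M + U{\left(D,-7 \right)}\right)^{2} = \left(\sqrt{179} + 7\right)^{2} = \left(7 + \sqrt{179}\right)^{2}$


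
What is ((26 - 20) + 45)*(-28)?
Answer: -1428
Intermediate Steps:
((26 - 20) + 45)*(-28) = (6 + 45)*(-28) = 51*(-28) = -1428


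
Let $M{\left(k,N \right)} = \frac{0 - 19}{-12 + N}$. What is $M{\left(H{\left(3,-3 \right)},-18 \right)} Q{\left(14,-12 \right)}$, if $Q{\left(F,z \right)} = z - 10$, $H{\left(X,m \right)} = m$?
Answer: $- \frac{209}{15} \approx -13.933$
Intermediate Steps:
$M{\left(k,N \right)} = - \frac{19}{-12 + N}$
$Q{\left(F,z \right)} = -10 + z$
$M{\left(H{\left(3,-3 \right)},-18 \right)} Q{\left(14,-12 \right)} = - \frac{19}{-12 - 18} \left(-10 - 12\right) = - \frac{19}{-30} \left(-22\right) = \left(-19\right) \left(- \frac{1}{30}\right) \left(-22\right) = \frac{19}{30} \left(-22\right) = - \frac{209}{15}$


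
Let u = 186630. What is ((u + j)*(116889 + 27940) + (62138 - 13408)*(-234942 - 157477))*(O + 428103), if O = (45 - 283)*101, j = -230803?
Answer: -10311782959051655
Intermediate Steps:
O = -24038 (O = -238*101 = -24038)
((u + j)*(116889 + 27940) + (62138 - 13408)*(-234942 - 157477))*(O + 428103) = ((186630 - 230803)*(116889 + 27940) + (62138 - 13408)*(-234942 - 157477))*(-24038 + 428103) = (-44173*144829 + 48730*(-392419))*404065 = (-6397531417 - 19122577870)*404065 = -25520109287*404065 = -10311782959051655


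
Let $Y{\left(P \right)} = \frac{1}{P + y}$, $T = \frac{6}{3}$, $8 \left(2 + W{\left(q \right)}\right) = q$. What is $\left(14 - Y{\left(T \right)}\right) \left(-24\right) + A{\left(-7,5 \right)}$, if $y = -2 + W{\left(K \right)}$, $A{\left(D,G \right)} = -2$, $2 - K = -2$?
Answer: $-354$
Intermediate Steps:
$K = 4$ ($K = 2 - -2 = 2 + 2 = 4$)
$W{\left(q \right)} = -2 + \frac{q}{8}$
$T = 2$ ($T = 6 \cdot \frac{1}{3} = 2$)
$y = - \frac{7}{2}$ ($y = -2 + \left(-2 + \frac{1}{8} \cdot 4\right) = -2 + \left(-2 + \frac{1}{2}\right) = -2 - \frac{3}{2} = - \frac{7}{2} \approx -3.5$)
$Y{\left(P \right)} = \frac{1}{- \frac{7}{2} + P}$ ($Y{\left(P \right)} = \frac{1}{P - \frac{7}{2}} = \frac{1}{- \frac{7}{2} + P}$)
$\left(14 - Y{\left(T \right)}\right) \left(-24\right) + A{\left(-7,5 \right)} = \left(14 - \frac{2}{-7 + 2 \cdot 2}\right) \left(-24\right) - 2 = \left(14 - \frac{2}{-7 + 4}\right) \left(-24\right) - 2 = \left(14 - \frac{2}{-3}\right) \left(-24\right) - 2 = \left(14 - 2 \left(- \frac{1}{3}\right)\right) \left(-24\right) - 2 = \left(14 - - \frac{2}{3}\right) \left(-24\right) - 2 = \left(14 + \frac{2}{3}\right) \left(-24\right) - 2 = \frac{44}{3} \left(-24\right) - 2 = -352 - 2 = -354$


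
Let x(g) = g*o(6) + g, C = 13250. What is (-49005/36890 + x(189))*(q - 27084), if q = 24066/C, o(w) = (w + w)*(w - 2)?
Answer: -12257553489522219/48879250 ≈ -2.5077e+8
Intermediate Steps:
o(w) = 2*w*(-2 + w) (o(w) = (2*w)*(-2 + w) = 2*w*(-2 + w))
x(g) = 49*g (x(g) = g*(2*6*(-2 + 6)) + g = g*(2*6*4) + g = g*48 + g = 48*g + g = 49*g)
q = 12033/6625 (q = 24066/13250 = 24066*(1/13250) = 12033/6625 ≈ 1.8163)
(-49005/36890 + x(189))*(q - 27084) = (-49005/36890 + 49*189)*(12033/6625 - 27084) = (-49005*1/36890 + 9261)*(-179419467/6625) = (-9801/7378 + 9261)*(-179419467/6625) = (68317857/7378)*(-179419467/6625) = -12257553489522219/48879250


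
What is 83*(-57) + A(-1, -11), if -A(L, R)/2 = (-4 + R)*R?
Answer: -5061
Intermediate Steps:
A(L, R) = -2*R*(-4 + R) (A(L, R) = -2*(-4 + R)*R = -2*R*(-4 + R))
83*(-57) + A(-1, -11) = 83*(-57) + 2*(-11)*(4 - 1*(-11)) = -4731 + 2*(-11)*(4 + 11) = -4731 + 2*(-11)*15 = -4731 - 330 = -5061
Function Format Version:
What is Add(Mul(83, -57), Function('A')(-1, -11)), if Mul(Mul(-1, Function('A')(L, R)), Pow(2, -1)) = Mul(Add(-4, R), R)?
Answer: -5061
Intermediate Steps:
Function('A')(L, R) = Mul(-2, R, Add(-4, R)) (Function('A')(L, R) = Mul(-2, Mul(Add(-4, R), R)) = Mul(-2, Mul(R, Add(-4, R))) = Mul(-2, R, Add(-4, R)))
Add(Mul(83, -57), Function('A')(-1, -11)) = Add(Mul(83, -57), Mul(2, -11, Add(4, Mul(-1, -11)))) = Add(-4731, Mul(2, -11, Add(4, 11))) = Add(-4731, Mul(2, -11, 15)) = Add(-4731, -330) = -5061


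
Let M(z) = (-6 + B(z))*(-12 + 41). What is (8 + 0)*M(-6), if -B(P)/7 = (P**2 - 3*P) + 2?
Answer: -92336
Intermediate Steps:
B(P) = -14 - 7*P**2 + 21*P (B(P) = -7*((P**2 - 3*P) + 2) = -7*(2 + P**2 - 3*P) = -14 - 7*P**2 + 21*P)
M(z) = -580 - 203*z**2 + 609*z (M(z) = (-6 + (-14 - 7*z**2 + 21*z))*(-12 + 41) = (-20 - 7*z**2 + 21*z)*29 = -580 - 203*z**2 + 609*z)
(8 + 0)*M(-6) = (8 + 0)*(-580 - 203*(-6)**2 + 609*(-6)) = 8*(-580 - 203*36 - 3654) = 8*(-580 - 7308 - 3654) = 8*(-11542) = -92336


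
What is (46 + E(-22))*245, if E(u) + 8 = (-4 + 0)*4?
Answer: 5390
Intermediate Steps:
E(u) = -24 (E(u) = -8 + (-4 + 0)*4 = -8 - 4*4 = -8 - 16 = -24)
(46 + E(-22))*245 = (46 - 24)*245 = 22*245 = 5390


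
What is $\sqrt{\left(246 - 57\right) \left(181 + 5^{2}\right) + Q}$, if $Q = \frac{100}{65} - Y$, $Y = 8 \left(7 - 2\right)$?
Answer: $\frac{\sqrt{6573346}}{13} \approx 197.22$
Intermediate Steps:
$Y = 40$ ($Y = 8 \cdot 5 = 40$)
$Q = - \frac{500}{13}$ ($Q = \frac{100}{65} - 40 = 100 \cdot \frac{1}{65} - 40 = \frac{20}{13} - 40 = - \frac{500}{13} \approx -38.462$)
$\sqrt{\left(246 - 57\right) \left(181 + 5^{2}\right) + Q} = \sqrt{\left(246 - 57\right) \left(181 + 5^{2}\right) - \frac{500}{13}} = \sqrt{189 \left(181 + 25\right) - \frac{500}{13}} = \sqrt{189 \cdot 206 - \frac{500}{13}} = \sqrt{38934 - \frac{500}{13}} = \sqrt{\frac{505642}{13}} = \frac{\sqrt{6573346}}{13}$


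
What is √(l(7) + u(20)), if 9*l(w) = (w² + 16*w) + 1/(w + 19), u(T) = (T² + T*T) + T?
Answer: √5097742/78 ≈ 28.946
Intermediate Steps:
u(T) = T + 2*T² (u(T) = (T² + T²) + T = 2*T² + T = T + 2*T²)
l(w) = w²/9 + 1/(9*(19 + w)) + 16*w/9 (l(w) = ((w² + 16*w) + 1/(w + 19))/9 = ((w² + 16*w) + 1/(19 + w))/9 = (w² + 1/(19 + w) + 16*w)/9 = w²/9 + 1/(9*(19 + w)) + 16*w/9)
√(l(7) + u(20)) = √((1 + 7³ + 35*7² + 304*7)/(9*(19 + 7)) + 20*(1 + 2*20)) = √((⅑)*(1 + 343 + 35*49 + 2128)/26 + 20*(1 + 40)) = √((⅑)*(1/26)*(1 + 343 + 1715 + 2128) + 20*41) = √((⅑)*(1/26)*4187 + 820) = √(4187/234 + 820) = √(196067/234) = √5097742/78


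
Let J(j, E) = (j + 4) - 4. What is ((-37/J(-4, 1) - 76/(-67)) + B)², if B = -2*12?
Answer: 13315201/71824 ≈ 185.39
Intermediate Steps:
B = -24
J(j, E) = j (J(j, E) = (4 + j) - 4 = j)
((-37/J(-4, 1) - 76/(-67)) + B)² = ((-37/(-4) - 76/(-67)) - 24)² = ((-37*(-¼) - 76*(-1/67)) - 24)² = ((37/4 + 76/67) - 24)² = (2783/268 - 24)² = (-3649/268)² = 13315201/71824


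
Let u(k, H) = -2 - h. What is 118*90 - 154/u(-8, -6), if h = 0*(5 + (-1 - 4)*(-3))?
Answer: 10697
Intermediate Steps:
h = 0 (h = 0*(5 - 5*(-3)) = 0*(5 + 15) = 0*20 = 0)
u(k, H) = -2 (u(k, H) = -2 - 1*0 = -2 + 0 = -2)
118*90 - 154/u(-8, -6) = 118*90 - 154/(-2) = 10620 - 154*(-½) = 10620 + 77 = 10697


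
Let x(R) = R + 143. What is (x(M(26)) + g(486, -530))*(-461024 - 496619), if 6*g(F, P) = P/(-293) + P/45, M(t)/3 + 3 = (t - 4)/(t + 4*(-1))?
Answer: -1025312927309/7911 ≈ -1.2961e+8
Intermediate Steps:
M(t) = -6 (M(t) = -9 + 3*((t - 4)/(t + 4*(-1))) = -9 + 3*((-4 + t)/(t - 4)) = -9 + 3*((-4 + t)/(-4 + t)) = -9 + 3*1 = -9 + 3 = -6)
g(F, P) = 124*P/39555 (g(F, P) = (P/(-293) + P/45)/6 = (P*(-1/293) + P*(1/45))/6 = (-P/293 + P/45)/6 = (248*P/13185)/6 = 124*P/39555)
x(R) = 143 + R
(x(M(26)) + g(486, -530))*(-461024 - 496619) = ((143 - 6) + (124/39555)*(-530))*(-461024 - 496619) = (137 - 13144/7911)*(-957643) = (1070663/7911)*(-957643) = -1025312927309/7911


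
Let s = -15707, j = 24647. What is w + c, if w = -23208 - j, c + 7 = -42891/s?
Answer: -751725543/15707 ≈ -47859.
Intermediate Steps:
c = -67058/15707 (c = -7 - 42891/(-15707) = -7 - 42891*(-1/15707) = -7 + 42891/15707 = -67058/15707 ≈ -4.2693)
w = -47855 (w = -23208 - 1*24647 = -23208 - 24647 = -47855)
w + c = -47855 - 67058/15707 = -751725543/15707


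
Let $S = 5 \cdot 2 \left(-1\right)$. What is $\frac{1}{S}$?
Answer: $- \frac{1}{10} \approx -0.1$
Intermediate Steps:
$S = -10$ ($S = 10 \left(-1\right) = -10$)
$\frac{1}{S} = \frac{1}{-10} = - \frac{1}{10}$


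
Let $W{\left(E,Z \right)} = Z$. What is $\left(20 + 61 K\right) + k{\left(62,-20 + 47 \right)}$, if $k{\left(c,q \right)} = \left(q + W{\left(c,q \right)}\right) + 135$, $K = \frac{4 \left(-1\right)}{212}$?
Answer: $\frac{11016}{53} \approx 207.85$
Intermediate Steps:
$K = - \frac{1}{53}$ ($K = \left(-4\right) \frac{1}{212} = - \frac{1}{53} \approx -0.018868$)
$k{\left(c,q \right)} = 135 + 2 q$ ($k{\left(c,q \right)} = \left(q + q\right) + 135 = 2 q + 135 = 135 + 2 q$)
$\left(20 + 61 K\right) + k{\left(62,-20 + 47 \right)} = \left(20 + 61 \left(- \frac{1}{53}\right)\right) + \left(135 + 2 \left(-20 + 47\right)\right) = \left(20 - \frac{61}{53}\right) + \left(135 + 2 \cdot 27\right) = \frac{999}{53} + \left(135 + 54\right) = \frac{999}{53} + 189 = \frac{11016}{53}$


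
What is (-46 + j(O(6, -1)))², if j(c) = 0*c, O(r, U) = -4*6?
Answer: 2116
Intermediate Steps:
O(r, U) = -24
j(c) = 0
(-46 + j(O(6, -1)))² = (-46 + 0)² = (-46)² = 2116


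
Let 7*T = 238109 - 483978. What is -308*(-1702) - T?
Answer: 3915381/7 ≈ 5.5934e+5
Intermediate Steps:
T = -245869/7 (T = (238109 - 483978)/7 = (1/7)*(-245869) = -245869/7 ≈ -35124.)
-308*(-1702) - T = -308*(-1702) - 1*(-245869/7) = 524216 + 245869/7 = 3915381/7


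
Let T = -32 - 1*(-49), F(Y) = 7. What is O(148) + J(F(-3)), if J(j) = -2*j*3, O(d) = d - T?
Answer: 89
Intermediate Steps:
T = 17 (T = -32 + 49 = 17)
O(d) = -17 + d (O(d) = d - 1*17 = d - 17 = -17 + d)
J(j) = -6*j
O(148) + J(F(-3)) = (-17 + 148) - 6*7 = 131 - 42 = 89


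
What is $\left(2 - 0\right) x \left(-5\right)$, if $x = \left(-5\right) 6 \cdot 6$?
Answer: $1800$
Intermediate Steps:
$x = -180$ ($x = \left(-30\right) 6 = -180$)
$\left(2 - 0\right) x \left(-5\right) = \left(2 - 0\right) \left(-180\right) \left(-5\right) = \left(2 + 0\right) \left(-180\right) \left(-5\right) = 2 \left(-180\right) \left(-5\right) = \left(-360\right) \left(-5\right) = 1800$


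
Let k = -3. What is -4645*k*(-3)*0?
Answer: 0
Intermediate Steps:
-4645*k*(-3)*0 = -4645*(-3*(-3))*0 = -41805*0 = -4645*0 = 0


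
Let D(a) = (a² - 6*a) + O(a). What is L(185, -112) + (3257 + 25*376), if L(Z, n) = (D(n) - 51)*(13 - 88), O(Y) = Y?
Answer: -966318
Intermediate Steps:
D(a) = a² - 5*a (D(a) = (a² - 6*a) + a = a² - 5*a)
L(Z, n) = 3825 - 75*n*(-5 + n) (L(Z, n) = (n*(-5 + n) - 51)*(13 - 88) = (-51 + n*(-5 + n))*(-75) = 3825 - 75*n*(-5 + n))
L(185, -112) + (3257 + 25*376) = (3825 - 75*(-112)² + 375*(-112)) + (3257 + 25*376) = (3825 - 75*12544 - 42000) + (3257 + 9400) = (3825 - 940800 - 42000) + 12657 = -978975 + 12657 = -966318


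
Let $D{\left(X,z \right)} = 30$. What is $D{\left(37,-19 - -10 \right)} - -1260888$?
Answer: $1260918$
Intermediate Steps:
$D{\left(37,-19 - -10 \right)} - -1260888 = 30 - -1260888 = 30 + 1260888 = 1260918$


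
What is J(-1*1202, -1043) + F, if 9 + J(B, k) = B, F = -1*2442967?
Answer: -2444178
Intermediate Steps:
F = -2442967
J(B, k) = -9 + B
J(-1*1202, -1043) + F = (-9 - 1*1202) - 2442967 = (-9 - 1202) - 2442967 = -1211 - 2442967 = -2444178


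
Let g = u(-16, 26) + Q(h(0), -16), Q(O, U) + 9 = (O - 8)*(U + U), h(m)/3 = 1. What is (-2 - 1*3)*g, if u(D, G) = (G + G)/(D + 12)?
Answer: -690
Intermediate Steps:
h(m) = 3 (h(m) = 3*1 = 3)
Q(O, U) = -9 + 2*U*(-8 + O) (Q(O, U) = -9 + (O - 8)*(U + U) = -9 + (-8 + O)*(2*U) = -9 + 2*U*(-8 + O))
u(D, G) = 2*G/(12 + D) (u(D, G) = (2*G)/(12 + D) = 2*G/(12 + D))
g = 138 (g = 2*26/(12 - 16) + (-9 - 16*(-16) + 2*3*(-16)) = 2*26/(-4) + (-9 + 256 - 96) = 2*26*(-¼) + 151 = -13 + 151 = 138)
(-2 - 1*3)*g = (-2 - 1*3)*138 = (-2 - 3)*138 = -5*138 = -690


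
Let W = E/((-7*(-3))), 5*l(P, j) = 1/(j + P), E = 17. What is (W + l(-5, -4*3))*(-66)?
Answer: -31328/595 ≈ -52.652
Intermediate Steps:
l(P, j) = 1/(5*(P + j)) (l(P, j) = 1/(5*(j + P)) = 1/(5*(P + j)))
W = 17/21 (W = 17/((-7*(-3))) = 17/21 ≈ 0.80952)
(W + l(-5, -4*3))*(-66) = (17/21 + 1/(5*(-5 - 4*3)))*(-66) = (17/21 + 1/(5*(-5 - 12)))*(-66) = (17/21 + (1/5)/(-17))*(-66) = (17/21 + (1/5)*(-1/17))*(-66) = (17/21 - 1/85)*(-66) = (1424/1785)*(-66) = -31328/595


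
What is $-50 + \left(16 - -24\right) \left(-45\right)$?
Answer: $-1850$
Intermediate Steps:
$-50 + \left(16 - -24\right) \left(-45\right) = -50 + \left(16 + 24\right) \left(-45\right) = -50 + 40 \left(-45\right) = -50 - 1800 = -1850$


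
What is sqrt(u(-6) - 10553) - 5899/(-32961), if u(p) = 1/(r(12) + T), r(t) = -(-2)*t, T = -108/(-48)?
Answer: 5899/32961 + I*sqrt(116346405)/105 ≈ 0.17897 + 102.73*I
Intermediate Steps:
T = 9/4 (T = -108*(-1/48) = 9/4 ≈ 2.2500)
r(t) = 2*t
u(p) = 4/105 (u(p) = 1/(2*12 + 9/4) = 1/(24 + 9/4) = 1/(105/4) = 4/105)
sqrt(u(-6) - 10553) - 5899/(-32961) = sqrt(4/105 - 10553) - 5899/(-32961) = sqrt(-1108061/105) - 5899*(-1/32961) = I*sqrt(116346405)/105 + 5899/32961 = 5899/32961 + I*sqrt(116346405)/105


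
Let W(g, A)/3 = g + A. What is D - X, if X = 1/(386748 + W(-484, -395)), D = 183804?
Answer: 70601138243/384111 ≈ 1.8380e+5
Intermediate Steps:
W(g, A) = 3*A + 3*g (W(g, A) = 3*(g + A) = 3*(A + g) = 3*A + 3*g)
X = 1/384111 (X = 1/(386748 + (3*(-395) + 3*(-484))) = 1/(386748 + (-1185 - 1452)) = 1/(386748 - 2637) = 1/384111 ≈ 2.6034e-6)
D - X = 183804 - 1*1/384111 = 183804 - 1/384111 = 70601138243/384111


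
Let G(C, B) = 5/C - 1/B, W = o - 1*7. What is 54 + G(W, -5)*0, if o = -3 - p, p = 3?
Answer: 54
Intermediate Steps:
o = -6 (o = -3 - 1*3 = -3 - 3 = -6)
W = -13 (W = -6 - 1*7 = -6 - 7 = -13)
G(C, B) = -1/B + 5/C
54 + G(W, -5)*0 = 54 + (-1/(-5) + 5/(-13))*0 = 54 + (-1*(-⅕) + 5*(-1/13))*0 = 54 + (⅕ - 5/13)*0 = 54 - 12/65*0 = 54 + 0 = 54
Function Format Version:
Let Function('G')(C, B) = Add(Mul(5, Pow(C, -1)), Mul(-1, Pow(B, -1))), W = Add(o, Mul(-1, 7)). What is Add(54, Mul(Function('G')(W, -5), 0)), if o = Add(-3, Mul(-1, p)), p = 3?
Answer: 54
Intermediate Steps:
o = -6 (o = Add(-3, Mul(-1, 3)) = Add(-3, -3) = -6)
W = -13 (W = Add(-6, Mul(-1, 7)) = Add(-6, -7) = -13)
Function('G')(C, B) = Add(Mul(-1, Pow(B, -1)), Mul(5, Pow(C, -1)))
Add(54, Mul(Function('G')(W, -5), 0)) = Add(54, Mul(Add(Mul(-1, Pow(-5, -1)), Mul(5, Pow(-13, -1))), 0)) = Add(54, Mul(Add(Mul(-1, Rational(-1, 5)), Mul(5, Rational(-1, 13))), 0)) = Add(54, Mul(Add(Rational(1, 5), Rational(-5, 13)), 0)) = Add(54, Mul(Rational(-12, 65), 0)) = Add(54, 0) = 54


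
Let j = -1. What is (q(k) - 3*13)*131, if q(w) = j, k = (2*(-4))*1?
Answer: -5240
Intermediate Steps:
k = -8 (k = -8*1 = -8)
q(w) = -1
(q(k) - 3*13)*131 = (-1 - 3*13)*131 = (-1 - 39)*131 = -40*131 = -5240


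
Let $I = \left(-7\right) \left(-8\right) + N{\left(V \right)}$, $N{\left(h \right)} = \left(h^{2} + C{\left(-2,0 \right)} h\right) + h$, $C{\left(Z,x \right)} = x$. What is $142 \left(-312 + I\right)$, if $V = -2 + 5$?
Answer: $-34648$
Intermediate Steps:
$V = 3$
$N{\left(h \right)} = h + h^{2}$ ($N{\left(h \right)} = \left(h^{2} + 0 h\right) + h = \left(h^{2} + 0\right) + h = h^{2} + h = h + h^{2}$)
$I = 68$ ($I = \left(-7\right) \left(-8\right) + 3 \left(1 + 3\right) = 56 + 3 \cdot 4 = 56 + 12 = 68$)
$142 \left(-312 + I\right) = 142 \left(-312 + 68\right) = 142 \left(-244\right) = -34648$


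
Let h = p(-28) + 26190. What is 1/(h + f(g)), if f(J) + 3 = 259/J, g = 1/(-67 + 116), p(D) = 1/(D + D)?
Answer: 56/2177167 ≈ 2.5721e-5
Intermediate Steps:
p(D) = 1/(2*D)
h = 1466639/56 (h = (1/2)/(-28) + 26190 = (1/2)*(-1/28) + 26190 = -1/56 + 26190 = 1466639/56 ≈ 26190.)
g = 1/49 ≈ 0.020408
f(J) = -3 + 259/J
1/(h + f(g)) = 1/(1466639/56 + (-3 + 259/(1/49))) = 1/(1466639/56 + (-3 + 259*49)) = 1/(1466639/56 + (-3 + 12691)) = 1/(1466639/56 + 12688) = 1/(2177167/56) = 56/2177167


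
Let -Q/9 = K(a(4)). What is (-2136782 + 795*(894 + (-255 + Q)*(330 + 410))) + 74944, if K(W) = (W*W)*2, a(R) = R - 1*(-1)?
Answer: -416102608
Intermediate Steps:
a(R) = 1 + R (a(R) = R + 1 = 1 + R)
K(W) = 2*W**2 (K(W) = W**2*2 = 2*W**2)
Q = -450 (Q = -18*(1 + 4)**2 = -18*5**2 = -18*25 = -9*50 = -450)
(-2136782 + 795*(894 + (-255 + Q)*(330 + 410))) + 74944 = (-2136782 + 795*(894 + (-255 - 450)*(330 + 410))) + 74944 = (-2136782 + 795*(894 - 705*740)) + 74944 = (-2136782 + 795*(894 - 521700)) + 74944 = (-2136782 + 795*(-520806)) + 74944 = (-2136782 - 414040770) + 74944 = -416177552 + 74944 = -416102608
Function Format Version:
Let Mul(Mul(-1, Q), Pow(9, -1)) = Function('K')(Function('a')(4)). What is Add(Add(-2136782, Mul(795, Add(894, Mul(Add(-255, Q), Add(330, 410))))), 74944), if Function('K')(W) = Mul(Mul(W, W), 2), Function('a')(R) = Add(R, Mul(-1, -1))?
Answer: -416102608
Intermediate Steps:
Function('a')(R) = Add(1, R) (Function('a')(R) = Add(R, 1) = Add(1, R))
Function('K')(W) = Mul(2, Pow(W, 2)) (Function('K')(W) = Mul(Pow(W, 2), 2) = Mul(2, Pow(W, 2)))
Q = -450 (Q = Mul(-9, Mul(2, Pow(Add(1, 4), 2))) = Mul(-9, Mul(2, Pow(5, 2))) = Mul(-9, Mul(2, 25)) = Mul(-9, 50) = -450)
Add(Add(-2136782, Mul(795, Add(894, Mul(Add(-255, Q), Add(330, 410))))), 74944) = Add(Add(-2136782, Mul(795, Add(894, Mul(Add(-255, -450), Add(330, 410))))), 74944) = Add(Add(-2136782, Mul(795, Add(894, Mul(-705, 740)))), 74944) = Add(Add(-2136782, Mul(795, Add(894, -521700))), 74944) = Add(Add(-2136782, Mul(795, -520806)), 74944) = Add(Add(-2136782, -414040770), 74944) = Add(-416177552, 74944) = -416102608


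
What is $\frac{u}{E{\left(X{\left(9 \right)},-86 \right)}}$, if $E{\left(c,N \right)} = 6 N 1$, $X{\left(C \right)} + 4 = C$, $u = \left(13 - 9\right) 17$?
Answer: $- \frac{17}{129} \approx -0.13178$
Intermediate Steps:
$u = 68$ ($u = 4 \cdot 17 = 68$)
$X{\left(C \right)} = -4 + C$
$E{\left(c,N \right)} = 6 N$
$\frac{u}{E{\left(X{\left(9 \right)},-86 \right)}} = \frac{68}{6 \left(-86\right)} = \frac{68}{-516} = 68 \left(- \frac{1}{516}\right) = - \frac{17}{129}$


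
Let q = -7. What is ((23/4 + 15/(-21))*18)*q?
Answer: -1269/2 ≈ -634.50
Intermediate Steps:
((23/4 + 15/(-21))*18)*q = ((23/4 + 15/(-21))*18)*(-7) = ((23*(¼) + 15*(-1/21))*18)*(-7) = ((23/4 - 5/7)*18)*(-7) = ((141/28)*18)*(-7) = (1269/14)*(-7) = -1269/2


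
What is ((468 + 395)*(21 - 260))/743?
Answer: -206257/743 ≈ -277.60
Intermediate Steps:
((468 + 395)*(21 - 260))/743 = (863*(-239))*(1/743) = -206257*1/743 = -206257/743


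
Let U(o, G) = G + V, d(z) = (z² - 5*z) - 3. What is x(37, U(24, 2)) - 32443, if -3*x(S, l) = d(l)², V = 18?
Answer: -61846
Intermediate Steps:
d(z) = -3 + z² - 5*z
U(o, G) = 18 + G (U(o, G) = G + 18 = 18 + G)
x(S, l) = -(-3 + l² - 5*l)²/3
x(37, U(24, 2)) - 32443 = -(3 - (18 + 2)² + 5*(18 + 2))²/3 - 32443 = -(3 - 1*20² + 5*20)²/3 - 32443 = -(3 - 1*400 + 100)²/3 - 32443 = -(3 - 400 + 100)²/3 - 32443 = -⅓*(-297)² - 32443 = -⅓*88209 - 32443 = -29403 - 32443 = -61846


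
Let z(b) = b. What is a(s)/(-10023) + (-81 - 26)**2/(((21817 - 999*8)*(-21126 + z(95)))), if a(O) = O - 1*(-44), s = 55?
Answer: -9633119084/971407694075 ≈ -0.0099167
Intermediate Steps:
a(O) = 44 + O (a(O) = O + 44 = 44 + O)
a(s)/(-10023) + (-81 - 26)**2/(((21817 - 999*8)*(-21126 + z(95)))) = (44 + 55)/(-10023) + (-81 - 26)**2/(((21817 - 999*8)*(-21126 + 95))) = 99*(-1/10023) + (-107)**2/(((21817 - 7992)*(-21031))) = -33/3341 + 11449/((13825*(-21031))) = -33/3341 + 11449/(-290753575) = -33/3341 + 11449*(-1/290753575) = -33/3341 - 11449/290753575 = -9633119084/971407694075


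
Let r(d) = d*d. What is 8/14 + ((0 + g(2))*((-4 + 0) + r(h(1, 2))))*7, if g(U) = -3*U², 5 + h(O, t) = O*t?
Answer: -2936/7 ≈ -419.43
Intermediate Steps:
h(O, t) = -5 + O*t
r(d) = d²
8/14 + ((0 + g(2))*((-4 + 0) + r(h(1, 2))))*7 = 8/14 + ((0 - 3*2²)*((-4 + 0) + (-5 + 1*2)²))*7 = 8*(1/14) + ((0 - 3*4)*(-4 + (-5 + 2)²))*7 = 4/7 + ((0 - 12)*(-4 + (-3)²))*7 = 4/7 - 12*(-4 + 9)*7 = 4/7 - 12*5*7 = 4/7 - 60*7 = 4/7 - 420 = -2936/7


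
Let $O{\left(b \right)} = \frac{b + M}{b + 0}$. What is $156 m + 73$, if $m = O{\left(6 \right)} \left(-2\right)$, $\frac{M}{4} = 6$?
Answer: $-1487$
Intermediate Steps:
$M = 24$ ($M = 4 \cdot 6 = 24$)
$O{\left(b \right)} = \frac{24 + b}{b}$ ($O{\left(b \right)} = \frac{b + 24}{b + 0} = \frac{24 + b}{b}$)
$m = -10$ ($m = \frac{24 + 6}{6} \left(-2\right) = \frac{1}{6} \cdot 30 \left(-2\right) = 5 \left(-2\right) = -10$)
$156 m + 73 = 156 \left(-10\right) + 73 = -1560 + 73 = -1487$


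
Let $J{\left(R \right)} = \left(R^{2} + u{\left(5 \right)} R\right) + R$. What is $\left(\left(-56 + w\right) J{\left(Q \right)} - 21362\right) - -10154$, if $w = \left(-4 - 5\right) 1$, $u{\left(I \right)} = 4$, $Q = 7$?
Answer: $-16668$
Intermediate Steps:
$J{\left(R \right)} = R^{2} + 5 R$ ($J{\left(R \right)} = \left(R^{2} + 4 R\right) + R = R^{2} + 5 R$)
$w = -9$ ($w = \left(-9\right) 1 = -9$)
$\left(\left(-56 + w\right) J{\left(Q \right)} - 21362\right) - -10154 = \left(\left(-56 - 9\right) 7 \left(5 + 7\right) - 21362\right) - -10154 = \left(- 65 \cdot 7 \cdot 12 - 21362\right) + 10154 = \left(\left(-65\right) 84 - 21362\right) + 10154 = \left(-5460 - 21362\right) + 10154 = -26822 + 10154 = -16668$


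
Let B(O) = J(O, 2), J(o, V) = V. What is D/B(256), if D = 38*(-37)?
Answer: -703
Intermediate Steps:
B(O) = 2
D = -1406
D/B(256) = -1406/2 = -1406*½ = -703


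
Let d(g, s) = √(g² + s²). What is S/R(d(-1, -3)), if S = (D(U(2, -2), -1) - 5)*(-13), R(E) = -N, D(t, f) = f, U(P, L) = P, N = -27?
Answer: 26/9 ≈ 2.8889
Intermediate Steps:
R(E) = 27 (R(E) = -1*(-27) = 27)
S = 78 (S = (-1 - 5)*(-13) = -6*(-13) = 78)
S/R(d(-1, -3)) = 78/27 = 78*(1/27) = 26/9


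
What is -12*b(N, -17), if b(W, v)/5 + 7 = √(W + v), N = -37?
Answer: 420 - 180*I*√6 ≈ 420.0 - 440.91*I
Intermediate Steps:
b(W, v) = -35 + 5*√(W + v)
-12*b(N, -17) = -12*(-35 + 5*√(-37 - 17)) = -12*(-35 + 5*√(-54)) = -12*(-35 + 5*(3*I*√6)) = -12*(-35 + 15*I*√6) = 420 - 180*I*√6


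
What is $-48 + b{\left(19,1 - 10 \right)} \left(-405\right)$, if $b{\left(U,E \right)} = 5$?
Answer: $-2073$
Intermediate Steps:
$-48 + b{\left(19,1 - 10 \right)} \left(-405\right) = -48 + 5 \left(-405\right) = -48 - 2025 = -2073$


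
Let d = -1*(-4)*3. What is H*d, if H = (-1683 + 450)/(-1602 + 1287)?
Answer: 1644/35 ≈ 46.971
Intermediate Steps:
H = 137/35 (H = -1233/(-315) = -1233*(-1/315) = 137/35 ≈ 3.9143)
d = 12 (d = 4*3 = 12)
H*d = (137/35)*12 = 1644/35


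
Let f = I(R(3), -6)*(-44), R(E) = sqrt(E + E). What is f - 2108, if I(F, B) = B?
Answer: -1844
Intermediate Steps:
R(E) = sqrt(2)*sqrt(E) (R(E) = sqrt(2*E) = sqrt(2)*sqrt(E))
f = 264 (f = -6*(-44) = 264)
f - 2108 = 264 - 2108 = -1844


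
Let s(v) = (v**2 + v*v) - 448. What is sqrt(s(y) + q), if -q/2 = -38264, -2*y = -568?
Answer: 4*sqrt(14837) ≈ 487.23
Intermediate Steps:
y = 284 (y = -1/2*(-568) = 284)
s(v) = -448 + 2*v**2 (s(v) = (v**2 + v**2) - 448 = 2*v**2 - 448 = -448 + 2*v**2)
q = 76528 (q = -2*(-38264) = 76528)
sqrt(s(y) + q) = sqrt((-448 + 2*284**2) + 76528) = sqrt((-448 + 2*80656) + 76528) = sqrt((-448 + 161312) + 76528) = sqrt(160864 + 76528) = sqrt(237392) = 4*sqrt(14837)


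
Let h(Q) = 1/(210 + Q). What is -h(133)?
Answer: -1/343 ≈ -0.0029155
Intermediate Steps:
-h(133) = -1/(210 + 133) = -1/343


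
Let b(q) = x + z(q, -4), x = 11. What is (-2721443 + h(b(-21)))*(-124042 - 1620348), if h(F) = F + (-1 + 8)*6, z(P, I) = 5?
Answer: 4747156780150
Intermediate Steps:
b(q) = 16 (b(q) = 11 + 5 = 16)
h(F) = 42 + F (h(F) = F + 7*6 = F + 42 = 42 + F)
(-2721443 + h(b(-21)))*(-124042 - 1620348) = (-2721443 + (42 + 16))*(-124042 - 1620348) = (-2721443 + 58)*(-1744390) = -2721385*(-1744390) = 4747156780150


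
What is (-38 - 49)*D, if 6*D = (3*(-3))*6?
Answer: 783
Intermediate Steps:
D = -9 (D = ((3*(-3))*6)/6 = (-9*6)/6 = (1/6)*(-54) = -9)
(-38 - 49)*D = (-38 - 49)*(-9) = -87*(-9) = 783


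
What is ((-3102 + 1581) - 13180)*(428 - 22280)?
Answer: 321246252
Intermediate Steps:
((-3102 + 1581) - 13180)*(428 - 22280) = (-1521 - 13180)*(-21852) = -14701*(-21852) = 321246252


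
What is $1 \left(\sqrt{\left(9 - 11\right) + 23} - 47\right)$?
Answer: $-47 + \sqrt{21} \approx -42.417$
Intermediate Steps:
$1 \left(\sqrt{\left(9 - 11\right) + 23} - 47\right) = 1 \left(\sqrt{-2 + 23} - 47\right) = 1 \left(\sqrt{21} - 47\right) = 1 \left(-47 + \sqrt{21}\right) = -47 + \sqrt{21}$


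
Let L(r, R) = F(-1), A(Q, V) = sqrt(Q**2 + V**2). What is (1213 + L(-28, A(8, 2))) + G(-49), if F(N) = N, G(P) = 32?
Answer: 1244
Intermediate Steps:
L(r, R) = -1
(1213 + L(-28, A(8, 2))) + G(-49) = (1213 - 1) + 32 = 1212 + 32 = 1244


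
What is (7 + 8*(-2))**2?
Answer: 81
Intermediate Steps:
(7 + 8*(-2))**2 = (7 - 16)**2 = (-9)**2 = 81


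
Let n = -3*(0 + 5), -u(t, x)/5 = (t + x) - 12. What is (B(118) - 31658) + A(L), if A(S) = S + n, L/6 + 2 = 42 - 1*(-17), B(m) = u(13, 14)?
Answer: -31406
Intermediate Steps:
u(t, x) = 60 - 5*t - 5*x (u(t, x) = -5*((t + x) - 12) = -5*(-12 + t + x) = 60 - 5*t - 5*x)
B(m) = -75 (B(m) = 60 - 5*13 - 5*14 = 60 - 65 - 70 = -75)
L = 342 (L = -12 + 6*(42 - 1*(-17)) = -12 + 6*(42 + 17) = -12 + 6*59 = -12 + 354 = 342)
n = -15 (n = -3*5 = -15)
A(S) = -15 + S (A(S) = S - 15 = -15 + S)
(B(118) - 31658) + A(L) = (-75 - 31658) + (-15 + 342) = -31733 + 327 = -31406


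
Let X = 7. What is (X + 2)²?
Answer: 81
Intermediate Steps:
(X + 2)² = (7 + 2)² = 9² = 81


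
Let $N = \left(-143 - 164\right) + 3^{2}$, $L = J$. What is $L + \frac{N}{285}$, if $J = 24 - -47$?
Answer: $\frac{19937}{285} \approx 69.954$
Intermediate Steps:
$J = 71$ ($J = 24 + 47 = 71$)
$L = 71$
$N = -298$ ($N = -307 + 9 = -298$)
$L + \frac{N}{285} = 71 + \frac{1}{285} \left(-298\right) = 71 - \frac{298}{285} = \frac{19937}{285}$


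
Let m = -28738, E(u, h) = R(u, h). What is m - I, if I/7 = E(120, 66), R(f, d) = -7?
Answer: -28689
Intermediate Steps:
E(u, h) = -7
I = -49 (I = 7*(-7) = -49)
m - I = -28738 - 1*(-49) = -28738 + 49 = -28689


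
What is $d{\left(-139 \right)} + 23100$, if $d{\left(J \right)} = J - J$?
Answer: $23100$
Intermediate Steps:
$d{\left(J \right)} = 0$
$d{\left(-139 \right)} + 23100 = 0 + 23100 = 23100$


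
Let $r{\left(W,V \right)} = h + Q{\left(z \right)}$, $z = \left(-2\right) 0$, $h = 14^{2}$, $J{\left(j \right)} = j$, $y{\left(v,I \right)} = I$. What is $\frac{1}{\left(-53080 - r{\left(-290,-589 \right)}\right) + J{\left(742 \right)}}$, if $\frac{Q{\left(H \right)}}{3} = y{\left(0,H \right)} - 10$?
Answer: $- \frac{1}{52504} \approx -1.9046 \cdot 10^{-5}$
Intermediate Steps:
$h = 196$
$z = 0$
$Q{\left(H \right)} = -30 + 3 H$ ($Q{\left(H \right)} = 3 \left(H - 10\right) = 3 \left(-10 + H\right) = -30 + 3 H$)
$r{\left(W,V \right)} = 166$ ($r{\left(W,V \right)} = 196 + \left(-30 + 3 \cdot 0\right) = 196 + \left(-30 + 0\right) = 196 - 30 = 166$)
$\frac{1}{\left(-53080 - r{\left(-290,-589 \right)}\right) + J{\left(742 \right)}} = \frac{1}{\left(-53080 - 166\right) + 742} = \frac{1}{-53246 + 742} = \frac{1}{-52504} = - \frac{1}{52504}$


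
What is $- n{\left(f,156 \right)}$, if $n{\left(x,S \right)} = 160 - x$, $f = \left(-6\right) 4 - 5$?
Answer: $-189$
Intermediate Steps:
$f = -29$ ($f = -24 - 5 = -29$)
$- n{\left(f,156 \right)} = - (160 - -29) = - (160 + 29) = \left(-1\right) 189 = -189$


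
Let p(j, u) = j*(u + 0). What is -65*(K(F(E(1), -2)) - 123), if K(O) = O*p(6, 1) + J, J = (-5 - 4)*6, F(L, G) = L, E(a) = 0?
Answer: 11505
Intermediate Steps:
p(j, u) = j*u
J = -54 (J = -9*6 = -54)
K(O) = -54 + 6*O (K(O) = O*(6*1) - 54 = O*6 - 54 = 6*O - 54 = -54 + 6*O)
-65*(K(F(E(1), -2)) - 123) = -65*((-54 + 6*0) - 123) = -65*((-54 + 0) - 123) = -65*(-54 - 123) = -65*(-177) = 11505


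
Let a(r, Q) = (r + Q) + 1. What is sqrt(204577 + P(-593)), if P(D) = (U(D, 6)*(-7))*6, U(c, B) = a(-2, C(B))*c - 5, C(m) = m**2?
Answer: sqrt(1076497) ≈ 1037.5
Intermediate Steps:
a(r, Q) = 1 + Q + r (a(r, Q) = (Q + r) + 1 = 1 + Q + r)
U(c, B) = -5 + c*(-1 + B**2) (U(c, B) = (1 + B**2 - 2)*c - 5 = (-1 + B**2)*c - 5 = c*(-1 + B**2) - 5 = -5 + c*(-1 + B**2))
P(D) = 210 - 1470*D (P(D) = ((-5 + D*(-1 + 6**2))*(-7))*6 = ((-5 + D*(-1 + 36))*(-7))*6 = ((-5 + D*35)*(-7))*6 = ((-5 + 35*D)*(-7))*6 = (35 - 245*D)*6 = 210 - 1470*D)
sqrt(204577 + P(-593)) = sqrt(204577 + (210 - 1470*(-593))) = sqrt(204577 + (210 + 871710)) = sqrt(204577 + 871920) = sqrt(1076497)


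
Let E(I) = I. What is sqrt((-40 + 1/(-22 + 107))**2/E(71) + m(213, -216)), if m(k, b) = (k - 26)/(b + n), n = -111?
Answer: sqrt(85484306823234)/1973445 ≈ 4.6851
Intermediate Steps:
m(k, b) = (-26 + k)/(-111 + b) (m(k, b) = (k - 26)/(b - 111) = (-26 + k)/(-111 + b))
sqrt((-40 + 1/(-22 + 107))**2/E(71) + m(213, -216)) = sqrt((-40 + 1/(-22 + 107))**2/71 + (-26 + 213)/(-111 - 216)) = sqrt((-40 + 1/85)**2*(1/71) + 187/(-327)) = sqrt((-40 + 1/85)**2*(1/71) - 1/327*187) = sqrt((-3399/85)**2*(1/71) - 187/327) = sqrt((11553201/7225)*(1/71) - 187/327) = sqrt(11553201/512975 - 187/327) = sqrt(3681970402/167742825) = sqrt(85484306823234)/1973445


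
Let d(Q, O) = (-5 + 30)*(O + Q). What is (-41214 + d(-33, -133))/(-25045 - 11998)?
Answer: 45364/37043 ≈ 1.2246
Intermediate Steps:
d(Q, O) = 25*O + 25*Q (d(Q, O) = 25*(O + Q) = 25*O + 25*Q)
(-41214 + d(-33, -133))/(-25045 - 11998) = (-41214 + (25*(-133) + 25*(-33)))/(-25045 - 11998) = (-41214 + (-3325 - 825))/(-37043) = (-41214 - 4150)*(-1/37043) = -45364*(-1/37043) = 45364/37043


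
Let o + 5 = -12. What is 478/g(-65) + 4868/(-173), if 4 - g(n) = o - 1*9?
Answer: -31673/2595 ≈ -12.205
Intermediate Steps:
o = -17 (o = -5 - 12 = -17)
g(n) = 30 (g(n) = 4 - (-17 - 1*9) = 4 - (-17 - 9) = 4 - 1*(-26) = 4 + 26 = 30)
478/g(-65) + 4868/(-173) = 478/30 + 4868/(-173) = 478*(1/30) + 4868*(-1/173) = 239/15 - 4868/173 = -31673/2595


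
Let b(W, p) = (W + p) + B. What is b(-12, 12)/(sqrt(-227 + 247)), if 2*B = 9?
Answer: 9*sqrt(5)/20 ≈ 1.0062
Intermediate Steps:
B = 9/2 (B = (1/2)*9 = 9/2 ≈ 4.5000)
b(W, p) = 9/2 + W + p (b(W, p) = (W + p) + 9/2 = 9/2 + W + p)
b(-12, 12)/(sqrt(-227 + 247)) = (9/2 - 12 + 12)/(sqrt(-227 + 247)) = 9/(2*(sqrt(20))) = 9/(2*((2*sqrt(5)))) = 9*(sqrt(5)/10)/2 = 9*sqrt(5)/20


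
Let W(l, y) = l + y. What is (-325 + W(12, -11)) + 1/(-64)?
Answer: -20737/64 ≈ -324.02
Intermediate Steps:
(-325 + W(12, -11)) + 1/(-64) = (-325 + (12 - 11)) + 1/(-64) = (-325 + 1) - 1/64 = -324 - 1/64 = -20737/64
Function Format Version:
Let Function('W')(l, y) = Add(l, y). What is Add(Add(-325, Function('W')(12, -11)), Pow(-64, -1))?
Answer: Rational(-20737, 64) ≈ -324.02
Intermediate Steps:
Add(Add(-325, Function('W')(12, -11)), Pow(-64, -1)) = Add(Add(-325, Add(12, -11)), Pow(-64, -1)) = Add(Add(-325, 1), Rational(-1, 64)) = Add(-324, Rational(-1, 64)) = Rational(-20737, 64)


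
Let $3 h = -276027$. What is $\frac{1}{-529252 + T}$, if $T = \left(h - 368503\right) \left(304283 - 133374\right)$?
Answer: $- \frac{1}{78706174660} \approx -1.2705 \cdot 10^{-11}$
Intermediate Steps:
$h = -92009$ ($h = \frac{1}{3} \left(-276027\right) = -92009$)
$T = -78705645408$ ($T = \left(-92009 - 368503\right) \left(304283 - 133374\right) = \left(-460512\right) 170909 = -78705645408$)
$\frac{1}{-529252 + T} = \frac{1}{-529252 - 78705645408} = \frac{1}{-78706174660} = - \frac{1}{78706174660}$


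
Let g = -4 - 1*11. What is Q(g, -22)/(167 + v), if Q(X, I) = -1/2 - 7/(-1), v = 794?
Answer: 13/1922 ≈ 0.0067638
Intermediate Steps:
g = -15 (g = -4 - 11 = -15)
Q(X, I) = 13/2 (Q(X, I) = -1*½ - 7*(-1) = -½ + 7 = 13/2)
Q(g, -22)/(167 + v) = 13/(2*(167 + 794)) = (13/2)/961 = (13/2)*(1/961) = 13/1922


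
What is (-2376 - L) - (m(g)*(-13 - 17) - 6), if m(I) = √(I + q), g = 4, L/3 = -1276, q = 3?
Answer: 1458 + 30*√7 ≈ 1537.4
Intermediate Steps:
L = -3828 (L = 3*(-1276) = -3828)
m(I) = √(3 + I) (m(I) = √(I + 3) = √(3 + I))
(-2376 - L) - (m(g)*(-13 - 17) - 6) = (-2376 - 1*(-3828)) - (√(3 + 4)*(-13 - 17) - 6) = (-2376 + 3828) - (√7*(-30) - 6) = 1452 - (-30*√7 - 6) = 1452 - (-6 - 30*√7) = 1452 + (6 + 30*√7) = 1458 + 30*√7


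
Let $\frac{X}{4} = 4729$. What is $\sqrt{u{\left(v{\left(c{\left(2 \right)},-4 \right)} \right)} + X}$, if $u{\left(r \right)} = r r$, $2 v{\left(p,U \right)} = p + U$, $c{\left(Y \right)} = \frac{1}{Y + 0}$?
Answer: $\frac{\sqrt{302705}}{4} \approx 137.55$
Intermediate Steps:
$c{\left(Y \right)} = \frac{1}{Y}$
$v{\left(p,U \right)} = \frac{U}{2} + \frac{p}{2}$ ($v{\left(p,U \right)} = \frac{p + U}{2} = \frac{U + p}{2} = \frac{U}{2} + \frac{p}{2}$)
$u{\left(r \right)} = r^{2}$
$X = 18916$ ($X = 4 \cdot 4729 = 18916$)
$\sqrt{u{\left(v{\left(c{\left(2 \right)},-4 \right)} \right)} + X} = \sqrt{\left(\frac{1}{2} \left(-4\right) + \frac{1}{2 \cdot 2}\right)^{2} + 18916} = \sqrt{\left(-2 + \frac{1}{2} \cdot \frac{1}{2}\right)^{2} + 18916} = \sqrt{\left(-2 + \frac{1}{4}\right)^{2} + 18916} = \sqrt{\left(- \frac{7}{4}\right)^{2} + 18916} = \sqrt{\frac{49}{16} + 18916} = \sqrt{\frac{302705}{16}} = \frac{\sqrt{302705}}{4}$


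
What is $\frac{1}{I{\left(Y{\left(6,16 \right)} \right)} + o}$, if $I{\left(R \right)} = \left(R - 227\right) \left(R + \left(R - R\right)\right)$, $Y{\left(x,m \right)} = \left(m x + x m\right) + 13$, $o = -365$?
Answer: $- \frac{1}{4875} \approx -0.00020513$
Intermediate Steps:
$Y{\left(x,m \right)} = 13 + 2 m x$ ($Y{\left(x,m \right)} = \left(m x + m x\right) + 13 = 2 m x + 13 = 13 + 2 m x$)
$I{\left(R \right)} = R \left(-227 + R\right)$ ($I{\left(R \right)} = \left(-227 + R\right) \left(R + 0\right) = \left(-227 + R\right) R = R \left(-227 + R\right)$)
$\frac{1}{I{\left(Y{\left(6,16 \right)} \right)} + o} = \frac{1}{\left(13 + 2 \cdot 16 \cdot 6\right) \left(-227 + \left(13 + 2 \cdot 16 \cdot 6\right)\right) - 365} = \frac{1}{\left(13 + 192\right) \left(-227 + \left(13 + 192\right)\right) - 365} = \frac{1}{205 \left(-227 + 205\right) - 365} = \frac{1}{205 \left(-22\right) - 365} = \frac{1}{-4510 - 365} = \frac{1}{-4875} = - \frac{1}{4875}$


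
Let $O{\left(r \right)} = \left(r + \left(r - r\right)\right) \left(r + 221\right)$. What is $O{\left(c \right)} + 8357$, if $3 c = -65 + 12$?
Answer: $\frac{42883}{9} \approx 4764.8$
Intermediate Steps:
$c = - \frac{53}{3}$ ($c = \frac{-65 + 12}{3} = \frac{1}{3} \left(-53\right) = - \frac{53}{3} \approx -17.667$)
$O{\left(r \right)} = r \left(221 + r\right)$ ($O{\left(r \right)} = \left(r + 0\right) \left(221 + r\right) = r \left(221 + r\right)$)
$O{\left(c \right)} + 8357 = - \frac{53 \left(221 - \frac{53}{3}\right)}{3} + 8357 = \left(- \frac{53}{3}\right) \frac{610}{3} + 8357 = - \frac{32330}{9} + 8357 = \frac{42883}{9}$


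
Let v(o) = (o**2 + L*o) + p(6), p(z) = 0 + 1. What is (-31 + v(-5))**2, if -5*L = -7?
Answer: 144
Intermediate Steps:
L = 7/5 (L = -1/5*(-7) = 7/5 ≈ 1.4000)
p(z) = 1
v(o) = 1 + o**2 + 7*o/5 (v(o) = (o**2 + 7*o/5) + 1 = 1 + o**2 + 7*o/5)
(-31 + v(-5))**2 = (-31 + (1 + (-5)**2 + (7/5)*(-5)))**2 = (-31 + (1 + 25 - 7))**2 = (-31 + 19)**2 = (-12)**2 = 144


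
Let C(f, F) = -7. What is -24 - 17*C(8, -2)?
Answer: 95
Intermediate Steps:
-24 - 17*C(8, -2) = -24 - 17*(-7) = -24 + 119 = 95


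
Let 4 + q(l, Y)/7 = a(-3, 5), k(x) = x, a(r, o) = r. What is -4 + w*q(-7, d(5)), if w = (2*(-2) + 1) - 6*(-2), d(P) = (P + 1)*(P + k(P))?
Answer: -445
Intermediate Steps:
d(P) = 2*P*(1 + P) (d(P) = (P + 1)*(P + P) = (1 + P)*(2*P) = 2*P*(1 + P))
q(l, Y) = -49 (q(l, Y) = -28 + 7*(-3) = -28 - 21 = -49)
w = 9 (w = (-4 + 1) + 12 = -3 + 12 = 9)
-4 + w*q(-7, d(5)) = -4 + 9*(-49) = -4 - 441 = -445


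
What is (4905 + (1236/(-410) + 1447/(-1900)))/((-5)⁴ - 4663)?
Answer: -381805333/314560200 ≈ -1.2138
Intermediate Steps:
(4905 + (1236/(-410) + 1447/(-1900)))/((-5)⁴ - 4663) = (4905 + (1236*(-1/410) + 1447*(-1/1900)))/(625 - 4663) = (4905 + (-618/205 - 1447/1900))/(-4038) = (4905 - 294167/77900)*(-1/4038) = (381805333/77900)*(-1/4038) = -381805333/314560200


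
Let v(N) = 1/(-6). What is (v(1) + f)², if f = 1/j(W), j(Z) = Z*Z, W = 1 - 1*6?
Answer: 361/22500 ≈ 0.016044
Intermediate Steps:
W = -5 (W = 1 - 6 = -5)
v(N) = -⅙
j(Z) = Z²
f = 1/25 (f = 1/((-5)²) = 1/25 ≈ 0.040000)
(v(1) + f)² = (-⅙ + 1/25)² = (-19/150)² = 361/22500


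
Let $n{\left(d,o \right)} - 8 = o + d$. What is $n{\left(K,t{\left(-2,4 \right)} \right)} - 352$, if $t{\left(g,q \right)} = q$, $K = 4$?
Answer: $-336$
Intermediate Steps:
$n{\left(d,o \right)} = 8 + d + o$ ($n{\left(d,o \right)} = 8 + \left(o + d\right) = 8 + \left(d + o\right) = 8 + d + o$)
$n{\left(K,t{\left(-2,4 \right)} \right)} - 352 = \left(8 + 4 + 4\right) - 352 = 16 - 352 = -336$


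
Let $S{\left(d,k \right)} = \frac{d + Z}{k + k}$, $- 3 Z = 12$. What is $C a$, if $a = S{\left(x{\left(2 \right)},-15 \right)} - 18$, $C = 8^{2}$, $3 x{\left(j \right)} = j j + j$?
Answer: $- \frac{17216}{15} \approx -1147.7$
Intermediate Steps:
$Z = -4$ ($Z = \left(- \frac{1}{3}\right) 12 = -4$)
$x{\left(j \right)} = \frac{j}{3} + \frac{j^{2}}{3}$ ($x{\left(j \right)} = \frac{j j + j}{3} = \frac{j^{2} + j}{3} = \frac{j + j^{2}}{3} = \frac{j}{3} + \frac{j^{2}}{3}$)
$C = 64$
$S{\left(d,k \right)} = \frac{-4 + d}{2 k}$ ($S{\left(d,k \right)} = \frac{d - 4}{k + k} = \frac{-4 + d}{2 k}$)
$a = - \frac{269}{15}$ ($a = \frac{-4 + \frac{1}{3} \cdot 2 \left(1 + 2\right)}{2 \left(-15\right)} - 18 = \frac{1}{2} \left(- \frac{1}{15}\right) \left(-4 + \frac{1}{3} \cdot 2 \cdot 3\right) - 18 = \frac{1}{2} \left(- \frac{1}{15}\right) \left(-4 + 2\right) - 18 = \frac{1}{2} \left(- \frac{1}{15}\right) \left(-2\right) - 18 = \frac{1}{15} - 18 = - \frac{269}{15} \approx -17.933$)
$C a = 64 \left(- \frac{269}{15}\right) = - \frac{17216}{15}$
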